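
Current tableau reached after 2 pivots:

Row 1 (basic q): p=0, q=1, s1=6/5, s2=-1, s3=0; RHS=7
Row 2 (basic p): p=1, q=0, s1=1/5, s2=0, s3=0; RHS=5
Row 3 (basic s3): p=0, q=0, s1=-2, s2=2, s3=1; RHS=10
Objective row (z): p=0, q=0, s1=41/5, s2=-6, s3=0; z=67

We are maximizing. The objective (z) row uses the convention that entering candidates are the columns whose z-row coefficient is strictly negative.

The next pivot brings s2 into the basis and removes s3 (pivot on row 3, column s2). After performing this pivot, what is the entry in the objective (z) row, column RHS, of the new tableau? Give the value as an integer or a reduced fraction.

97

Pivot element is row 3, column s2: 2.
Normalize row 3: new (row 3, RHS) = 10/2 = 5.
z-row ← z-row − (-6)·(new row 3): 67 − (-6)·5 = 97.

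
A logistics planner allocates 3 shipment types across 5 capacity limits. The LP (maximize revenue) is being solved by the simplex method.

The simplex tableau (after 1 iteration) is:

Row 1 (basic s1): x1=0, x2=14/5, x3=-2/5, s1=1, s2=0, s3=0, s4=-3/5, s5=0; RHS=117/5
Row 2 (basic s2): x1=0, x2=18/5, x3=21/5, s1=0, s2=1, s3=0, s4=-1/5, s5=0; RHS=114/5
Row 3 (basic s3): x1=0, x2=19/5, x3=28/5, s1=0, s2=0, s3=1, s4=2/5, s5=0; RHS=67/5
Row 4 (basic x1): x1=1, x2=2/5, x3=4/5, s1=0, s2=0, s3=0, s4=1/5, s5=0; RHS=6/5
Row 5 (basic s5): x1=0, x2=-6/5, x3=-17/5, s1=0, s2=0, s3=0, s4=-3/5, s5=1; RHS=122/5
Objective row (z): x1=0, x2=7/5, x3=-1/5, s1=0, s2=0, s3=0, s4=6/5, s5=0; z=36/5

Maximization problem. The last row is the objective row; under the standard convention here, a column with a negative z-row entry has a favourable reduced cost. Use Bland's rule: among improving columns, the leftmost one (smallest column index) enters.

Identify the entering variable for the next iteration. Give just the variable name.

x3

Objective-row coefficients: x1: 0, x2: 7/5, x3: -1/5, s1: 0, s2: 0, s3: 0, s4: 6/5, s5: 0.
Improving columns: x3. Bland's rule picks the smallest column index → x3.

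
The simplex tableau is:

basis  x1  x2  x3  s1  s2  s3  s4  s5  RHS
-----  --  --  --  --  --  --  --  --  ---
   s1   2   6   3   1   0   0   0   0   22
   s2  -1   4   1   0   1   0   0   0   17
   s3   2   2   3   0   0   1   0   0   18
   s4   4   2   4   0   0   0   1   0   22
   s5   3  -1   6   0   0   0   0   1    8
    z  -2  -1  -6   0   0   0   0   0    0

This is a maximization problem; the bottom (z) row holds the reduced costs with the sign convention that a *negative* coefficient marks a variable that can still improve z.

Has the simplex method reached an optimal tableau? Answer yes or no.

Column x1 has objective-row coefficient -2, which is negative; an improving pivot exists, so not yet optimal.

no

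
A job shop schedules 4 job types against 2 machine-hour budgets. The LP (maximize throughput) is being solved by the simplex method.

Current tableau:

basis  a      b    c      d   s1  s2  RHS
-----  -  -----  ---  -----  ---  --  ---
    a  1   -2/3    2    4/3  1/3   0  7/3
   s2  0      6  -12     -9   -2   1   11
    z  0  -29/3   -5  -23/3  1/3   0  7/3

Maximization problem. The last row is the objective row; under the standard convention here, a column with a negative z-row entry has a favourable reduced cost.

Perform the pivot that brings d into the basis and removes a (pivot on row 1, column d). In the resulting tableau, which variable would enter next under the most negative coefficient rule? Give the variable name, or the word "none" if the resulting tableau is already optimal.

Pivot element 4/3. New z-row = old z-row − (-23/3)·(row 1/(4/3)).
Updated z-row coefficients: a: 23/4, b: -27/2, c: 13/2, d: 0, s1: 9/4, s2: 0.
The most negative is -27/2 in column b, so b would enter next.

b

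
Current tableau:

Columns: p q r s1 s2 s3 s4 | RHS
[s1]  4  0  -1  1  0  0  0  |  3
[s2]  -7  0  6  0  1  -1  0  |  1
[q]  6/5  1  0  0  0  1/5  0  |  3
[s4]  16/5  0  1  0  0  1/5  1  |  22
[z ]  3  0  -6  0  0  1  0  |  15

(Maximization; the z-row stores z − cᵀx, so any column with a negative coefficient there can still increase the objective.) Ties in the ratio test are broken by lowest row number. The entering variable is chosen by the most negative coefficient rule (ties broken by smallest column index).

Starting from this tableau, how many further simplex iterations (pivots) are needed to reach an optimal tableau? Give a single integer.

pivot: r in, s2 out → z = 16
pivot: p in, s1 out → z = 348/17
pivot: s3 in, q out → z = 504/23
No improving column remains; optimal.

3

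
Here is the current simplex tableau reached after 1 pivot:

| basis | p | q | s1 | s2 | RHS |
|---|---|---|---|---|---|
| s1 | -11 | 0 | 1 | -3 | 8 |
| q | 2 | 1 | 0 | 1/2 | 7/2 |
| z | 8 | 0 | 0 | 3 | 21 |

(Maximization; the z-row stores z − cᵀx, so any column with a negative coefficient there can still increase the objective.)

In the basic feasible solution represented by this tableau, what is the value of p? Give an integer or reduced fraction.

p is nonbasic (not in the basis column), so its value in the current BFS is 0.

0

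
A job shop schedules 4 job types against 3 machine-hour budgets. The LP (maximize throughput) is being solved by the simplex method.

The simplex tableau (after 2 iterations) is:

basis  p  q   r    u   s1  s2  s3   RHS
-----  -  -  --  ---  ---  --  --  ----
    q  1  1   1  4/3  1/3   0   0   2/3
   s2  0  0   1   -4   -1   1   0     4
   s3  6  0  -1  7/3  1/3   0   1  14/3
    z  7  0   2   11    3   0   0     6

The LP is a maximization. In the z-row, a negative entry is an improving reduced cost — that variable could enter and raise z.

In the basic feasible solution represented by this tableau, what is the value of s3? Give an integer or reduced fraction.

s3 is basic (row 3); its value is the RHS of that row: 14/3.

14/3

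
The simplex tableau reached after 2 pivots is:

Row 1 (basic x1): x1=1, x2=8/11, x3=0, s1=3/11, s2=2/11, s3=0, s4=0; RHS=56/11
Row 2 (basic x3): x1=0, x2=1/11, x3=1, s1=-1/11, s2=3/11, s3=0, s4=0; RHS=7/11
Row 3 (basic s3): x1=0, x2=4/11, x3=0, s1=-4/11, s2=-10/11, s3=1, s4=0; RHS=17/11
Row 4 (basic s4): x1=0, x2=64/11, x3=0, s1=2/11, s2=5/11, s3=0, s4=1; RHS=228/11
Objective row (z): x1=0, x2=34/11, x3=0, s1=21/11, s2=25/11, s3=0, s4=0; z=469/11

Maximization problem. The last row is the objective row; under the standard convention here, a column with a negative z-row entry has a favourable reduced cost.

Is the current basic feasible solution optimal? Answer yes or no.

No objective-row coefficient is strictly negative, so no entering variable exists; the tableau is optimal.

yes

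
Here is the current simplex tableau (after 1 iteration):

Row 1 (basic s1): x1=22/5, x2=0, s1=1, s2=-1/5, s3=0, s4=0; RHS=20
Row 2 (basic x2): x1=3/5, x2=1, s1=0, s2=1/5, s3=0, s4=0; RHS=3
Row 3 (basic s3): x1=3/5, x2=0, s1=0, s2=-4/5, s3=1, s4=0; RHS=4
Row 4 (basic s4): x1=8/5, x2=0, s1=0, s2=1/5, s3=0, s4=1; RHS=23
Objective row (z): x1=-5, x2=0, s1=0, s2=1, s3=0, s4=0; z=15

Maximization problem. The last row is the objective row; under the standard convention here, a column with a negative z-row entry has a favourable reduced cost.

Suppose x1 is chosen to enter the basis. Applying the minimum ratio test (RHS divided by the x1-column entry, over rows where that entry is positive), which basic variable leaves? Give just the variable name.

Ratios: row 1 (s1): 20/(22/5) = 50/11; row 2 (x2): 3/(3/5) = 5; row 3 (s3): 4/(3/5) = 20/3; row 4 (s4): 23/(8/5) = 115/8.
Minimum ratio 50/11 is in the s1 row, so s1 leaves.

s1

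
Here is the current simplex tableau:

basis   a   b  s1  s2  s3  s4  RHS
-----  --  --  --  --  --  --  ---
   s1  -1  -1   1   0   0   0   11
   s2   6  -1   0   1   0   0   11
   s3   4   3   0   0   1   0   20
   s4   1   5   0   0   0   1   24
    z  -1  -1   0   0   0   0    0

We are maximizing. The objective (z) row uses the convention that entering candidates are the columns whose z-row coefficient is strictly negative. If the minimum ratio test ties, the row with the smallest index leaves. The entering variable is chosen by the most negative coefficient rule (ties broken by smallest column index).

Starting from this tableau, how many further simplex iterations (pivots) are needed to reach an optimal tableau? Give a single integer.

pivot: a in, s2 out → z = 11/6
pivot: b in, s3 out → z = 129/22
pivot: s2 in, s4 out → z = 104/17
No improving column remains; optimal.

3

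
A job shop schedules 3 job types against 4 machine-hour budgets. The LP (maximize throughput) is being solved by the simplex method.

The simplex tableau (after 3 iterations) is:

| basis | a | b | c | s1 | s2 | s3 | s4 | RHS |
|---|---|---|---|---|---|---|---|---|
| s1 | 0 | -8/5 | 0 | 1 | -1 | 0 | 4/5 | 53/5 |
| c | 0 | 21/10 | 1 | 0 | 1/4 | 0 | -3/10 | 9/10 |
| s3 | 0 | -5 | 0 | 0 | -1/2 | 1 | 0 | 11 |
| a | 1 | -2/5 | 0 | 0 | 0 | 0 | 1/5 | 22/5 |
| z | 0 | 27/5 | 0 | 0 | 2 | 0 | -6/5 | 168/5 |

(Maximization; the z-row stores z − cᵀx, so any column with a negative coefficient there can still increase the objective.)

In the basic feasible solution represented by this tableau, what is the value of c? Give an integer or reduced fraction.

9/10

c is basic (row 2); its value is the RHS of that row: 9/10.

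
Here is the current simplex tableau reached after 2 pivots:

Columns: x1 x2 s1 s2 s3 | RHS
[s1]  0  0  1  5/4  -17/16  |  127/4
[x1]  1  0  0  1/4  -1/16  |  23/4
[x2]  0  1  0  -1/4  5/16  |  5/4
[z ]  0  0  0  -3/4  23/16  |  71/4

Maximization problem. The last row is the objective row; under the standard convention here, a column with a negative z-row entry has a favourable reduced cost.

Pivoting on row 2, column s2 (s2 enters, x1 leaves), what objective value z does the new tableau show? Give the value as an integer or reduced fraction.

35

Minimum ratio for s2: (23/4)/(1/4) = 23.
z changes by −(z-row coeff of s2)·ratio = −(-3/4)·23 = 69/4.
New z = 71/4 + (69/4) = 35.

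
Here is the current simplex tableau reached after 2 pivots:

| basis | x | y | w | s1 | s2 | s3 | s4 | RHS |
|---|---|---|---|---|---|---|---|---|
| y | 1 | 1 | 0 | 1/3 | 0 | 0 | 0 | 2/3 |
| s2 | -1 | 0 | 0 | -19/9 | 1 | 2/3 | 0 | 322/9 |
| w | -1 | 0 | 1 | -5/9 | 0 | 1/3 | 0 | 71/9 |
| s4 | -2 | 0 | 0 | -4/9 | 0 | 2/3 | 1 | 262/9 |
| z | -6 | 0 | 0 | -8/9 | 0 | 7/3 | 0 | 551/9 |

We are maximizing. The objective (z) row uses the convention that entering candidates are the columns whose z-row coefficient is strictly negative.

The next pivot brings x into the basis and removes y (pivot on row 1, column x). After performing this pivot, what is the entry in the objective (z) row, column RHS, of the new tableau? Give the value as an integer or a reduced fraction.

587/9

Pivot element is row 1, column x: 1.
Normalize row 1: new (row 1, RHS) = (2/3)/1 = 2/3.
z-row ← z-row − (-6)·(new row 1): 551/9 − (-6)·(2/3) = 587/9.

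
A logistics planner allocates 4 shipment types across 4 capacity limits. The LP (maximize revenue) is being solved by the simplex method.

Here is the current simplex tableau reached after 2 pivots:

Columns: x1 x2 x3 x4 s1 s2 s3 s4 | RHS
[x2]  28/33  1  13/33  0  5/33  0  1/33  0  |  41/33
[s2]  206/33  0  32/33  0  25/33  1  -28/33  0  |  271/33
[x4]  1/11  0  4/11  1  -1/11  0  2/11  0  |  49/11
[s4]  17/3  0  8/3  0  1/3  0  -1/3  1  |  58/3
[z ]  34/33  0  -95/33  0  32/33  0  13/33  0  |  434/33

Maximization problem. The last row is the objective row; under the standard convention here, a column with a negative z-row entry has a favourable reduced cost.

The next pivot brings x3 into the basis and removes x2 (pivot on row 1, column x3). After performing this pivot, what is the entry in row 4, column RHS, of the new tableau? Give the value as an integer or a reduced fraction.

142/13

Pivot element is row 1, column x3: 13/33.
Normalize row 1: new (row 1, RHS) = (41/33)/(13/33) = 41/13.
row 4 ← row 4 − (8/3)·(new row 1): 58/3 − (8/3)·(41/13) = 142/13.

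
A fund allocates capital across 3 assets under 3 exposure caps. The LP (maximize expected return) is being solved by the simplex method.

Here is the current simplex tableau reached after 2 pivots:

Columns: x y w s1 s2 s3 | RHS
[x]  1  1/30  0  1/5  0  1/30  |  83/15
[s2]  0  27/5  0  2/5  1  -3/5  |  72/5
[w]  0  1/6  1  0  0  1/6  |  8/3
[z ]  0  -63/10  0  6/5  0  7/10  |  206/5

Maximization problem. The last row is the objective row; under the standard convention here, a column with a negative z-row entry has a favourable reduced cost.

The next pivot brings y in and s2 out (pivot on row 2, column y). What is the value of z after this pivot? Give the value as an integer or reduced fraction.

Minimum ratio for y: (72/5)/(27/5) = 8/3.
z changes by −(z-row coeff of y)·ratio = −(-63/10)·(8/3) = 84/5.
New z = 206/5 + (84/5) = 58.

58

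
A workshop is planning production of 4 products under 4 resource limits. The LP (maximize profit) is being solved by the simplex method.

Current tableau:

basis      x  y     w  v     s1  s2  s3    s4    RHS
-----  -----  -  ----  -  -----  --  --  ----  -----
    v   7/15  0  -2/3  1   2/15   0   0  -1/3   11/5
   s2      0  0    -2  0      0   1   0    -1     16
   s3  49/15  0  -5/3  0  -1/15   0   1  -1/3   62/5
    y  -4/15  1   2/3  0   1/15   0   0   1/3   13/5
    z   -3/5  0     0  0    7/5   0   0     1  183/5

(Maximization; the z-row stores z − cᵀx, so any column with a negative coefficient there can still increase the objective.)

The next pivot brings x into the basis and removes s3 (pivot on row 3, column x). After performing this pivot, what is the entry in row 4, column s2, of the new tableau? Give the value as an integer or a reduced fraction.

Pivot element is row 3, column x: 49/15.
Normalize row 3: new (row 3, s2) = 0/(49/15) = 0.
row 4 ← row 4 − (-4/15)·(new row 3): 0 − (-4/15)·0 = 0.

0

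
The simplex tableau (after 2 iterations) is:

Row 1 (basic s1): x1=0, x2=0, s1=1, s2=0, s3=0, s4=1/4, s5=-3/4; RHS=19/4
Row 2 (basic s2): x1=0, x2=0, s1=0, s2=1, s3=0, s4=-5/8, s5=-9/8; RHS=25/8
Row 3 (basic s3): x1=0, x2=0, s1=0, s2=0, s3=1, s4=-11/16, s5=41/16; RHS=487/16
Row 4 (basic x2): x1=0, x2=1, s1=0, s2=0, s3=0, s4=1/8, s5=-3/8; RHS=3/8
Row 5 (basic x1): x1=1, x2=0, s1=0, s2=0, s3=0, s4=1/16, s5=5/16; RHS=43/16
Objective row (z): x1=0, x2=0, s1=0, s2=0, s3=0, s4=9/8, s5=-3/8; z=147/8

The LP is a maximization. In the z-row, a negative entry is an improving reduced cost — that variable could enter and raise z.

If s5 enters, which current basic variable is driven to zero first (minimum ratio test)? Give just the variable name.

Ratios: row 1 (s1): entry -3/4 ≤ 0, skip; row 2 (s2): entry -9/8 ≤ 0, skip; row 3 (s3): (487/16)/(41/16) = 487/41; row 4 (x2): entry -3/8 ≤ 0, skip; row 5 (x1): (43/16)/(5/16) = 43/5.
Minimum ratio 43/5 is in the x1 row, so x1 leaves.

x1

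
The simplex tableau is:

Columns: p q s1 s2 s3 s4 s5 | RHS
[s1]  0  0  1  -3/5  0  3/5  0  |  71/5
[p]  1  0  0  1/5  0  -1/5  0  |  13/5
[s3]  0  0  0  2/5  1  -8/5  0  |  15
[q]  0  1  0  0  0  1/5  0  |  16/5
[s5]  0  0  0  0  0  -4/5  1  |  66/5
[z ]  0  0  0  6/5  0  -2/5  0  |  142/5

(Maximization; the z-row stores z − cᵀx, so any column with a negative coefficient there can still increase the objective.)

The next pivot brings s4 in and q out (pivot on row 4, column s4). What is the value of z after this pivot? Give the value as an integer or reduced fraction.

Minimum ratio for s4: (16/5)/(1/5) = 16.
z changes by −(z-row coeff of s4)·ratio = −(-2/5)·16 = 32/5.
New z = 142/5 + (32/5) = 174/5.

174/5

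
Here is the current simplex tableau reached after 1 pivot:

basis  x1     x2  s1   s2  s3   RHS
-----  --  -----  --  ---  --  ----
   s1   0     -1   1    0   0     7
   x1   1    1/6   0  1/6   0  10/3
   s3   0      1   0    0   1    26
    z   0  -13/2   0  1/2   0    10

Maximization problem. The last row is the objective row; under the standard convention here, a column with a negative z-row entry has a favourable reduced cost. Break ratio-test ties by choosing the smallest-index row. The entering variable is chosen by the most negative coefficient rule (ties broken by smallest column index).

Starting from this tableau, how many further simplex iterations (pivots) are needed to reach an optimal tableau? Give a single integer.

pivot: x2 in, x1 out → z = 140
No improving column remains; optimal.

1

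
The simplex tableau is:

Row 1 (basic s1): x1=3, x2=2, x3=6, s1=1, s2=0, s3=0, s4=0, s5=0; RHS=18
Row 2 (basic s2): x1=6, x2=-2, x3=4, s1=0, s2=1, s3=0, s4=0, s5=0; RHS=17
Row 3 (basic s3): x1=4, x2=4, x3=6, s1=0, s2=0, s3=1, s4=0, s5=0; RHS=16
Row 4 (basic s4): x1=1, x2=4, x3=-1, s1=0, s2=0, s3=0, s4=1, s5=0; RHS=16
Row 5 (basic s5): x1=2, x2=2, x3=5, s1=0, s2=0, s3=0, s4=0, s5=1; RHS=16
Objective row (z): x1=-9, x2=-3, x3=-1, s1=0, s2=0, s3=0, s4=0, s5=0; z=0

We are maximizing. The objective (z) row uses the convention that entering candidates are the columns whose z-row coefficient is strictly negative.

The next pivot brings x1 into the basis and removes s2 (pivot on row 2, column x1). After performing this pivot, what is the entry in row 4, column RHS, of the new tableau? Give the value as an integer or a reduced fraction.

79/6

Pivot element is row 2, column x1: 6.
Normalize row 2: new (row 2, RHS) = 17/6 = 17/6.
row 4 ← row 4 − 1·(new row 2): 16 − 1·(17/6) = 79/6.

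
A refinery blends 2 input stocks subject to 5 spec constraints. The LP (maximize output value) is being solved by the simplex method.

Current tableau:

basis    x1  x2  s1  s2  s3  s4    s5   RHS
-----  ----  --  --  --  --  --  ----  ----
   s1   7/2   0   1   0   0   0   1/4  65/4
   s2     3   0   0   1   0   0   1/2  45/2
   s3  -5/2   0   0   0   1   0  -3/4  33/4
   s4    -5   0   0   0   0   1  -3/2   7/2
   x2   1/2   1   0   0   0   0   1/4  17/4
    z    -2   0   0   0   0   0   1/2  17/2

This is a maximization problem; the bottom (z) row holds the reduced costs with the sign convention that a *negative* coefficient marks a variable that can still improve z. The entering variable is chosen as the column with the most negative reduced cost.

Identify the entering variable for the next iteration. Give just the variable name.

Objective-row coefficients: x1: -2, x2: 0, s1: 0, s2: 0, s3: 0, s4: 0, s5: 1/2.
The most negative is -2 in column x1, so x1 enters.

x1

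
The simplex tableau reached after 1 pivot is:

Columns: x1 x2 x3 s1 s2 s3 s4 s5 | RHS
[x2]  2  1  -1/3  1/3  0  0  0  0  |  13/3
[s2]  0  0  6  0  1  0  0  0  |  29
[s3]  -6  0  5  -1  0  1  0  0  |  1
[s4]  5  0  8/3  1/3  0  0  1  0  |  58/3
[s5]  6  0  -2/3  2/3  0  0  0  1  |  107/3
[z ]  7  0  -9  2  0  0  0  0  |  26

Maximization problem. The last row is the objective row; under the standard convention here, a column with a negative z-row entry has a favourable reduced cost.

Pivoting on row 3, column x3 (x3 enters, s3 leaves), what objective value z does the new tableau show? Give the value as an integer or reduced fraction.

Minimum ratio for x3: 1/5 = 1/5.
z changes by −(z-row coeff of x3)·ratio = −(-9)·(1/5) = 9/5.
New z = 26 + (9/5) = 139/5.

139/5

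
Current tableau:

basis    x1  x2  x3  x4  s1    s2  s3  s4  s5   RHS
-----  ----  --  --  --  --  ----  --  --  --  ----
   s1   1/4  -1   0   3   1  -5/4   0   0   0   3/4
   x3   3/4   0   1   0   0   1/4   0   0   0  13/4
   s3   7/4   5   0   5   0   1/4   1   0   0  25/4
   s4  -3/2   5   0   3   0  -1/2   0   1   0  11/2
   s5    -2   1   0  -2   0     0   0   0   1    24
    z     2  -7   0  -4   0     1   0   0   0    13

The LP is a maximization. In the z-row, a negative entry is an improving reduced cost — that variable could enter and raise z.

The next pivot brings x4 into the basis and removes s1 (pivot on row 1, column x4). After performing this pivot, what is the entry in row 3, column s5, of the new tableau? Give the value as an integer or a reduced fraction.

0

Pivot element is row 1, column x4: 3.
Normalize row 1: new (row 1, s5) = 0/3 = 0.
row 3 ← row 3 − 5·(new row 1): 0 − 5·0 = 0.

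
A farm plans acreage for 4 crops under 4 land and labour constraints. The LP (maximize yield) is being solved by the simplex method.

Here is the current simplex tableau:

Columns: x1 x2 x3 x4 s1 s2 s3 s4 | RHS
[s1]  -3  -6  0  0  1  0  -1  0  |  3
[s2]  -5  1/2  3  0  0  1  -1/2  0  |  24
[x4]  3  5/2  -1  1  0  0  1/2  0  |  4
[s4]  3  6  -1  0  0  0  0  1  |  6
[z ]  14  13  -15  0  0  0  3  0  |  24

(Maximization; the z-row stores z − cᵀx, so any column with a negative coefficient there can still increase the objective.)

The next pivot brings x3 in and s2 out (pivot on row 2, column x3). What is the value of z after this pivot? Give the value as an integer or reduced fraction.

144

Minimum ratio for x3: 24/3 = 8.
z changes by −(z-row coeff of x3)·ratio = −(-15)·8 = 120.
New z = 24 + 120 = 144.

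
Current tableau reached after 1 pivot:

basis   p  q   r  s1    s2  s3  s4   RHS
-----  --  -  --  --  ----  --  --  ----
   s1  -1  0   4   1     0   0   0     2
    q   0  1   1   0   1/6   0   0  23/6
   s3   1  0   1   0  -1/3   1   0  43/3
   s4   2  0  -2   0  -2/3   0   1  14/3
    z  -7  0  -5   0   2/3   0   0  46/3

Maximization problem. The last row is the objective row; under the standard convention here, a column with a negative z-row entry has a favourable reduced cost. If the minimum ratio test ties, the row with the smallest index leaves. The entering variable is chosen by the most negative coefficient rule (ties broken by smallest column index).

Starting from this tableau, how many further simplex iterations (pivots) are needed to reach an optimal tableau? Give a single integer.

pivot: p in, s4 out → z = 95/3
pivot: r in, s1 out → z = 49
pivot: s2 in, q out → z = 374/5
No improving column remains; optimal.

3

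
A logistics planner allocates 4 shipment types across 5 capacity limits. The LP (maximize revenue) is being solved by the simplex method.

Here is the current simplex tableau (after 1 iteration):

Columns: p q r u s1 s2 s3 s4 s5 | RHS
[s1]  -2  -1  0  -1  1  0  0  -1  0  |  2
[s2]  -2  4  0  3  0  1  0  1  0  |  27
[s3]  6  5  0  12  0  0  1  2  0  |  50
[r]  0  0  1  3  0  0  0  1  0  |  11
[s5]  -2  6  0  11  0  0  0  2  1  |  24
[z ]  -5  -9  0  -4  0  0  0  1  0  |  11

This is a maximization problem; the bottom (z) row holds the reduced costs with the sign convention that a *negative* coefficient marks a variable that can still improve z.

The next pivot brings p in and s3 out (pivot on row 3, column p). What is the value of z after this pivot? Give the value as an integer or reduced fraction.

158/3

Minimum ratio for p: 50/6 = 25/3.
z changes by −(z-row coeff of p)·ratio = −(-5)·(25/3) = 125/3.
New z = 11 + (125/3) = 158/3.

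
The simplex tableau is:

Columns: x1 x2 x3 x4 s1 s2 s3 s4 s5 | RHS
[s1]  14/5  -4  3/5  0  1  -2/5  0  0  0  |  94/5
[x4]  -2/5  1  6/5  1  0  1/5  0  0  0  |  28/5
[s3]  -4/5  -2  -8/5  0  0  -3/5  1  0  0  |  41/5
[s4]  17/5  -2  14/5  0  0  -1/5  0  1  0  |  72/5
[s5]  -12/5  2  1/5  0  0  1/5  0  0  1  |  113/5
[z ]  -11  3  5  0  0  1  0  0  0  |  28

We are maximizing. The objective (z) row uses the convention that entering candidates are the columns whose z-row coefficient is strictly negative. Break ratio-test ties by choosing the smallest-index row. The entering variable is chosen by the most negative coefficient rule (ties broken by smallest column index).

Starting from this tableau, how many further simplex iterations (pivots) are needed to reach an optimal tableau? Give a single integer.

2

pivot: x1 in, s4 out → z = 1268/17
pivot: x2 in, x4 out → z = 1400/13
No improving column remains; optimal.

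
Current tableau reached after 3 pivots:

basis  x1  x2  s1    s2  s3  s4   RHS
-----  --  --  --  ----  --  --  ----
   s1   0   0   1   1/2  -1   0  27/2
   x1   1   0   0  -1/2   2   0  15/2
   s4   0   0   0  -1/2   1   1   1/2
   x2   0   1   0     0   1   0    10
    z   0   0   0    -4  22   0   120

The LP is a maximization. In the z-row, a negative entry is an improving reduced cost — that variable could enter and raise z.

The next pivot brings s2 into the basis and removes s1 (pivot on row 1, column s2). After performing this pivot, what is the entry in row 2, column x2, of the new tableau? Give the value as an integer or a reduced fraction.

0

Pivot element is row 1, column s2: 1/2.
Normalize row 1: new (row 1, x2) = 0/(1/2) = 0.
row 2 ← row 2 − (-1/2)·(new row 1): 0 − (-1/2)·0 = 0.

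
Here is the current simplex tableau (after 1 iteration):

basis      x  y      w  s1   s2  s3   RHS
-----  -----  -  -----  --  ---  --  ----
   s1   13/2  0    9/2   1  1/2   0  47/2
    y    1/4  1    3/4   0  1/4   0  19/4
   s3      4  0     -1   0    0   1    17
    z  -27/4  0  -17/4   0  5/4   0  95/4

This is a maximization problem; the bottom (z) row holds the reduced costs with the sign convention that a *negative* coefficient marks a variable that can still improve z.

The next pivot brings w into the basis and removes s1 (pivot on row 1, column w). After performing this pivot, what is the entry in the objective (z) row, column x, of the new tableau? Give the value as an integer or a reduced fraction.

-11/18

Pivot element is row 1, column w: 9/2.
Normalize row 1: new (row 1, x) = (13/2)/(9/2) = 13/9.
z-row ← z-row − (-17/4)·(new row 1): -27/4 − (-17/4)·(13/9) = -11/18.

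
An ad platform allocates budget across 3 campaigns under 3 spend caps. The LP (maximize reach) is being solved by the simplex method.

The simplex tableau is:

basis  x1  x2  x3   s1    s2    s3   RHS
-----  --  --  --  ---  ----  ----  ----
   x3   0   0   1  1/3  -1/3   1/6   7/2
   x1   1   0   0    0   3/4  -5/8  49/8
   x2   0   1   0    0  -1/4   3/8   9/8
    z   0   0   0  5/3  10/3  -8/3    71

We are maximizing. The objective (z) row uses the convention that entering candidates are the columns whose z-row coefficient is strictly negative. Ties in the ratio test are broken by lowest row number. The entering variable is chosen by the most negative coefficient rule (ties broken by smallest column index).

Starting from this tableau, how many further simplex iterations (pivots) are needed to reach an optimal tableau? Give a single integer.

pivot: s3 in, x2 out → z = 79
No improving column remains; optimal.

1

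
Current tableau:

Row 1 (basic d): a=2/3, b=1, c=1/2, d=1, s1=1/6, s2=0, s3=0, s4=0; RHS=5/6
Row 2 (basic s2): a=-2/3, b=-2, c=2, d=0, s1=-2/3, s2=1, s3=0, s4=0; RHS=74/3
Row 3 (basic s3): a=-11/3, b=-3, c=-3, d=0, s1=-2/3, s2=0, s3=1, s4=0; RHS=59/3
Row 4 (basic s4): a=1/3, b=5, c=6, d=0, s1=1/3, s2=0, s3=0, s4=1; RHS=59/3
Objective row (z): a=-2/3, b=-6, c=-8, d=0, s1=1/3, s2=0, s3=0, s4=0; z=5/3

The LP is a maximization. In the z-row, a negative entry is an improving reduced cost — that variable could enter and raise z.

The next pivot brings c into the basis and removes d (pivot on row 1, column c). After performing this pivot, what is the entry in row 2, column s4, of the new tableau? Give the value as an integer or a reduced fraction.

Pivot element is row 1, column c: 1/2.
Normalize row 1: new (row 1, s4) = 0/(1/2) = 0.
row 2 ← row 2 − 2·(new row 1): 0 − 2·0 = 0.

0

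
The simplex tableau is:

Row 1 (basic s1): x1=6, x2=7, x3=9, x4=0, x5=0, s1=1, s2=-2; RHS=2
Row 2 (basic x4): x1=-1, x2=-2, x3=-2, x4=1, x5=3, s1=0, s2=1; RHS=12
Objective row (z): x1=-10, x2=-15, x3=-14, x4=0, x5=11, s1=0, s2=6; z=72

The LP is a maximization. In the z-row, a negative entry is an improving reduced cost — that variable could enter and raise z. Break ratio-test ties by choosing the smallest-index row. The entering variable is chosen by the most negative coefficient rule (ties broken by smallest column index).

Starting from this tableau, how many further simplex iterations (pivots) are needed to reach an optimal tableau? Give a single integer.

pivot: x2 in, s1 out → z = 534/7
No improving column remains; optimal.

1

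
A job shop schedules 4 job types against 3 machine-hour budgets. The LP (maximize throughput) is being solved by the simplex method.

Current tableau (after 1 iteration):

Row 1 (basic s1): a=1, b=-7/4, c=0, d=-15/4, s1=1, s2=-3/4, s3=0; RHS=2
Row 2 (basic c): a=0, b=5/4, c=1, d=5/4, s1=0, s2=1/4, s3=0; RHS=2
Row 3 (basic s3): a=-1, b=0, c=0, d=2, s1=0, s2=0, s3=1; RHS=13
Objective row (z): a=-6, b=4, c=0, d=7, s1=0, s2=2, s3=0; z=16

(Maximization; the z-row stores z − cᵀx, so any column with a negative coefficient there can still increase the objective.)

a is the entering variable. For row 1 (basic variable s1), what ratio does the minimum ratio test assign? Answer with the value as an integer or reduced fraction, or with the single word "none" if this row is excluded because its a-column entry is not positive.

Ratio = RHS / (a entry) = 2 / 1 = 2.

2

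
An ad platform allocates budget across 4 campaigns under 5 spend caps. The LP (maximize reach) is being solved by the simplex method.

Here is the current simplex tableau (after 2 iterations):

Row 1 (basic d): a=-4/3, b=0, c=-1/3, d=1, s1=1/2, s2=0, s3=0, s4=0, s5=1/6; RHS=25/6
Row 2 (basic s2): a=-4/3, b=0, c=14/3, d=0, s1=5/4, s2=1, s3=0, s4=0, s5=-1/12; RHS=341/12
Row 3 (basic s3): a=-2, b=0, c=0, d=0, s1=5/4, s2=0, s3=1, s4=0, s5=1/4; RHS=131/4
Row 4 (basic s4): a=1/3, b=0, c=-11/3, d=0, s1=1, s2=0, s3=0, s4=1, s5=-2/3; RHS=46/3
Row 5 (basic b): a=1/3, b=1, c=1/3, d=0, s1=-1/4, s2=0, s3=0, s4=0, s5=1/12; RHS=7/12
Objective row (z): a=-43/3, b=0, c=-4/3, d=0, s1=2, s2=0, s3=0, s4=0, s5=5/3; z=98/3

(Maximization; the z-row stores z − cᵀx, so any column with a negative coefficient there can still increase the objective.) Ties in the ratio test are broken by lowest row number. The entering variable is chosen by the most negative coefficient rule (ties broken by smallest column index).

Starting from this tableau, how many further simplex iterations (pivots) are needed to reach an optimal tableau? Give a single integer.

pivot: a in, b out → z = 231/4
pivot: s1 in, s4 out → z = 161
pivot: c in, s2 out → z = 7559/34
No improving column remains; optimal.

3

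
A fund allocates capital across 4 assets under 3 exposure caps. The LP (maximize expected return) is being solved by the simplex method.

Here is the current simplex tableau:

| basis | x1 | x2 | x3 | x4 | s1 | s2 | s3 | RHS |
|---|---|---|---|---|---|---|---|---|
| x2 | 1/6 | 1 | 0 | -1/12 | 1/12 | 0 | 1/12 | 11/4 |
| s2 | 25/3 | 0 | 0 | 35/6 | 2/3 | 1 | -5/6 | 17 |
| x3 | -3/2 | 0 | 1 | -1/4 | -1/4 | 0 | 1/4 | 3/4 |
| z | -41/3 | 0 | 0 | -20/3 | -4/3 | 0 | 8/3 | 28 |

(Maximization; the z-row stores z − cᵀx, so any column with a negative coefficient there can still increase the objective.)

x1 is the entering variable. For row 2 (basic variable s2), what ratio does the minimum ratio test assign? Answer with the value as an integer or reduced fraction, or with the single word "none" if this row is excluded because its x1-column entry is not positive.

51/25

Ratio = RHS / (x1 entry) = 17 / (25/3) = 51/25.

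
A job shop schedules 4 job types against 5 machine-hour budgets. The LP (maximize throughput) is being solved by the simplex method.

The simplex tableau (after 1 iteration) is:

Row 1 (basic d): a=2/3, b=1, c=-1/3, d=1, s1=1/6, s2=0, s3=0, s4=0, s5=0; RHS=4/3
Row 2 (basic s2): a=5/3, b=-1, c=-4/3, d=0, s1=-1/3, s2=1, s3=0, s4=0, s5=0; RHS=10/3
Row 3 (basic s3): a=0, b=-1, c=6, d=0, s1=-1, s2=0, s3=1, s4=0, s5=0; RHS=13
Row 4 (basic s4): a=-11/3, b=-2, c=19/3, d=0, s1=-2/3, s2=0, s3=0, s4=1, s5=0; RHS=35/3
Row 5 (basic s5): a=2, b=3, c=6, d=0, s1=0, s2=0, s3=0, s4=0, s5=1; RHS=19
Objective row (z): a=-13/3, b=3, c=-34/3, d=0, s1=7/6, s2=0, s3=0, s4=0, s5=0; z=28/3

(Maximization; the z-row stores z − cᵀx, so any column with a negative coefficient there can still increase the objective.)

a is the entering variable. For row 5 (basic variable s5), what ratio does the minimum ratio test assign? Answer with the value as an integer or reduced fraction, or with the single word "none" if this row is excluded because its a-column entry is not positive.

19/2

Ratio = RHS / (a entry) = 19 / 2 = 19/2.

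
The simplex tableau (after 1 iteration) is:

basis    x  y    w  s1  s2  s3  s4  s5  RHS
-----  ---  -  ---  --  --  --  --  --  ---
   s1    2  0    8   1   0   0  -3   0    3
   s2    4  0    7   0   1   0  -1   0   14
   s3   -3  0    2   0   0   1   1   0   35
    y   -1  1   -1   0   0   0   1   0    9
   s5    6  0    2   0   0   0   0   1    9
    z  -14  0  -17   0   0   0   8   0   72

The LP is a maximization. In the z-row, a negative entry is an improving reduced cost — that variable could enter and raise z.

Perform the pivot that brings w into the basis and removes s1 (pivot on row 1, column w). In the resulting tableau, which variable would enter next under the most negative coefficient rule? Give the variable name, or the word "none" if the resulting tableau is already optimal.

x

Pivot element 8. New z-row = old z-row − (-17)·(row 1/8).
Updated z-row coefficients: x: -39/4, y: 0, w: 0, s1: 17/8, s2: 0, s3: 0, s4: 13/8, s5: 0.
The most negative is -39/4 in column x, so x would enter next.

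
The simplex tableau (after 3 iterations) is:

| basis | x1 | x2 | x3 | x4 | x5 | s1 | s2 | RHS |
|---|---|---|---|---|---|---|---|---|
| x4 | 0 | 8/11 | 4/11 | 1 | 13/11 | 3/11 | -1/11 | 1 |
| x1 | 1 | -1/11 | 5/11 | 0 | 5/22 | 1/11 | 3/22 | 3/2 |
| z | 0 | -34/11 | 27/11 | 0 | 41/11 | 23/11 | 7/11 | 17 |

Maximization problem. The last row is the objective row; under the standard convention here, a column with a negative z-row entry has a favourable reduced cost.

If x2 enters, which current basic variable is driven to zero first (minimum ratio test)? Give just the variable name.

x4

Ratios: row 1 (x4): 1/(8/11) = 11/8; row 2 (x1): entry -1/11 ≤ 0, skip.
Minimum ratio 11/8 is in the x4 row, so x4 leaves.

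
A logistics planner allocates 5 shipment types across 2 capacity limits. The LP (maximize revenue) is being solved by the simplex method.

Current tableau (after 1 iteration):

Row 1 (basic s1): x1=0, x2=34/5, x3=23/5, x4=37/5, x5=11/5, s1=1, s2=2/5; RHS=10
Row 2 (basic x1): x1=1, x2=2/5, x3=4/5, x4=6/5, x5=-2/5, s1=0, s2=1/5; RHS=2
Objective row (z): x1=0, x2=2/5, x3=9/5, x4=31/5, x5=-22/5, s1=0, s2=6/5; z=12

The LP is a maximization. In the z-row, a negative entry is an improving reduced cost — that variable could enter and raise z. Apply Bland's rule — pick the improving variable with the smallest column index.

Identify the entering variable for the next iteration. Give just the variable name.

x5

Objective-row coefficients: x1: 0, x2: 2/5, x3: 9/5, x4: 31/5, x5: -22/5, s1: 0, s2: 6/5.
Improving columns: x5. Bland's rule picks the smallest column index → x5.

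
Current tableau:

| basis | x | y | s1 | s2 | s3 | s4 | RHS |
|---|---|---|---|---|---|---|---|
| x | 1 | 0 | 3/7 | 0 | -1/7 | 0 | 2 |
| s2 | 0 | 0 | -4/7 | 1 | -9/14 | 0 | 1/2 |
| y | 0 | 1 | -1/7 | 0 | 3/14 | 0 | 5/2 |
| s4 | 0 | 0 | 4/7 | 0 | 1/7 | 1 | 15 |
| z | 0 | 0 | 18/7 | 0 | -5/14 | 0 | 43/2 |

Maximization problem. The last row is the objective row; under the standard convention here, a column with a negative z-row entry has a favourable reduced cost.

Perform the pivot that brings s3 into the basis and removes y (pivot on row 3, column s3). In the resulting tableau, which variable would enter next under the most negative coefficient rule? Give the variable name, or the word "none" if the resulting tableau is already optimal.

none

Pivot element 3/14. New z-row = old z-row − (-5/14)·(row 3/(3/14)).
Updated z-row coefficients: x: 0, y: 5/3, s1: 7/3, s2: 0, s3: 0, s4: 0.
No coefficient is strictly negative; the tableau after this pivot is optimal.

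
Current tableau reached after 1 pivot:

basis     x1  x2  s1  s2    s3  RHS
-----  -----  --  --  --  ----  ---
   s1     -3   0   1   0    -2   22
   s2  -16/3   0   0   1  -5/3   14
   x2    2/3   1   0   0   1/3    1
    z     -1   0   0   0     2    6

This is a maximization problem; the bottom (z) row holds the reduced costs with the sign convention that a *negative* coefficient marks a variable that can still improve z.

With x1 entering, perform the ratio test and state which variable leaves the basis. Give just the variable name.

Ratios: row 1 (s1): entry -3 ≤ 0, skip; row 2 (s2): entry -16/3 ≤ 0, skip; row 3 (x2): 1/(2/3) = 3/2.
Minimum ratio 3/2 is in the x2 row, so x2 leaves.

x2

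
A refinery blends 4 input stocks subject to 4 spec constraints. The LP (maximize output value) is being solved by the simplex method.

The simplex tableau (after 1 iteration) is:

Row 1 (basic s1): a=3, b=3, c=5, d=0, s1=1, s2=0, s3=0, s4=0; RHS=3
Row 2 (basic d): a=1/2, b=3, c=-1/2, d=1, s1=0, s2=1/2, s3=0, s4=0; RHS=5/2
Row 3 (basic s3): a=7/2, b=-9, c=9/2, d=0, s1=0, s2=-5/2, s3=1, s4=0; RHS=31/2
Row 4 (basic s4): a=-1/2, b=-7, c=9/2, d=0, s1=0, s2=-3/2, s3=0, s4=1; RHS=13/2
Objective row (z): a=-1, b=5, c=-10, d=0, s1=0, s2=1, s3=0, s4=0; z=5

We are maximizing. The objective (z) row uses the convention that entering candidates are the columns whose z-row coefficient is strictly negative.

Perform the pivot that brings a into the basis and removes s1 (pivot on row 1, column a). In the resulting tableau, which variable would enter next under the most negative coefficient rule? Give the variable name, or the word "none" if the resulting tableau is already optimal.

Pivot element 3. New z-row = old z-row − (-1)·(row 1/3).
Updated z-row coefficients: a: 0, b: 6, c: -25/3, d: 0, s1: 1/3, s2: 1, s3: 0, s4: 0.
The most negative is -25/3 in column c, so c would enter next.

c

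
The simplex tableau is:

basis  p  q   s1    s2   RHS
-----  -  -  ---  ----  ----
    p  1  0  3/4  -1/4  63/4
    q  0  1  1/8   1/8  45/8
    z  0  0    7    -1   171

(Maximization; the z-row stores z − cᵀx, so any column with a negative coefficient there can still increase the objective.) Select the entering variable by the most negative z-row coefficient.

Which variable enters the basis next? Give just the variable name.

s2

Objective-row coefficients: p: 0, q: 0, s1: 7, s2: -1.
The most negative is -1 in column s2, so s2 enters.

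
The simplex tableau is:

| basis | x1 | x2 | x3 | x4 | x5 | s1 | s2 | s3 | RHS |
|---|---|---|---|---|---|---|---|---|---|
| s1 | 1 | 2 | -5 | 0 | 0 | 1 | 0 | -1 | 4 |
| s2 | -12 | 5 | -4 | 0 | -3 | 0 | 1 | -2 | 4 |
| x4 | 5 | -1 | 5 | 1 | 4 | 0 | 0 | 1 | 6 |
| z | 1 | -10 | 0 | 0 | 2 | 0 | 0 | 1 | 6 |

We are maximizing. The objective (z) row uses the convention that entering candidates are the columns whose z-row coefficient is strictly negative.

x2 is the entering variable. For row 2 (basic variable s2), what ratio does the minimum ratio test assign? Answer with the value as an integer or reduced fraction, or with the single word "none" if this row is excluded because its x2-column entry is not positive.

Ratio = RHS / (x2 entry) = 4 / 5 = 4/5.

4/5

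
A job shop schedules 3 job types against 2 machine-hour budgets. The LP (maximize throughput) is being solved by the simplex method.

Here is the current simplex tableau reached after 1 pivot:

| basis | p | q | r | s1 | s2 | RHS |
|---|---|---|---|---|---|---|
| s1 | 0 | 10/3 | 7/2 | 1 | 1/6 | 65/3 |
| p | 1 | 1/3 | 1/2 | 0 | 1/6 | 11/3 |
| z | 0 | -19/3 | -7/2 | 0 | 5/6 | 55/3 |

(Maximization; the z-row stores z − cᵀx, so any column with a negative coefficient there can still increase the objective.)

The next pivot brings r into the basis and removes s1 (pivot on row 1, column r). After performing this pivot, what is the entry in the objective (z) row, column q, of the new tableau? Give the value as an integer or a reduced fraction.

-3

Pivot element is row 1, column r: 7/2.
Normalize row 1: new (row 1, q) = (10/3)/(7/2) = 20/21.
z-row ← z-row − (-7/2)·(new row 1): -19/3 − (-7/2)·(20/21) = -3.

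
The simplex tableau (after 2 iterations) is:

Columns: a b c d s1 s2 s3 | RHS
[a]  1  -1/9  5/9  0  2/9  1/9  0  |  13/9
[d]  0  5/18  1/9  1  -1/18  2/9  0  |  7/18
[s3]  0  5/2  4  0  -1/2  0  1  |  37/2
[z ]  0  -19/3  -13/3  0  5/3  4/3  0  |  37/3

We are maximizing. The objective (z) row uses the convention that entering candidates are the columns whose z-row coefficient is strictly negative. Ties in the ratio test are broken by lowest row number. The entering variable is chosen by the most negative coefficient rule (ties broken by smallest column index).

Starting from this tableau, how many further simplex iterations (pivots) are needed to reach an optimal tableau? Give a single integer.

pivot: b in, d out → z = 106/5
pivot: c in, a out → z = 26
No improving column remains; optimal.

2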